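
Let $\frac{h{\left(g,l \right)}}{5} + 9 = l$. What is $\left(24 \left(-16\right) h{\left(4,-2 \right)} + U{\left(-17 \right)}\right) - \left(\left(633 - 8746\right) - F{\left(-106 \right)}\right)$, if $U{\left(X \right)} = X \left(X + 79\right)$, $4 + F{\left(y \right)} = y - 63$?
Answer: $28006$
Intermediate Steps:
$F{\left(y \right)} = -67 + y$ ($F{\left(y \right)} = -4 + \left(y - 63\right) = -4 + \left(-63 + y\right) = -67 + y$)
$h{\left(g,l \right)} = -45 + 5 l$
$U{\left(X \right)} = X \left(79 + X\right)$
$\left(24 \left(-16\right) h{\left(4,-2 \right)} + U{\left(-17 \right)}\right) - \left(\left(633 - 8746\right) - F{\left(-106 \right)}\right) = \left(24 \left(-16\right) \left(-45 + 5 \left(-2\right)\right) - 17 \left(79 - 17\right)\right) - \left(\left(633 - 8746\right) - \left(-67 - 106\right)\right) = \left(- 384 \left(-45 - 10\right) - 1054\right) - \left(\left(633 - 8746\right) - -173\right) = \left(\left(-384\right) \left(-55\right) - 1054\right) - \left(-8113 + 173\right) = \left(21120 - 1054\right) - -7940 = 20066 + 7940 = 28006$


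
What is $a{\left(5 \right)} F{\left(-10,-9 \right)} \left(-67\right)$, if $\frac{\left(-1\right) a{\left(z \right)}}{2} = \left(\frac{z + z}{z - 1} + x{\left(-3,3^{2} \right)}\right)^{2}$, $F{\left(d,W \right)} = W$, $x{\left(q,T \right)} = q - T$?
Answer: $- \frac{217683}{2} \approx -1.0884 \cdot 10^{5}$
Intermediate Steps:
$a{\left(z \right)} = - 2 \left(-12 + \frac{2 z}{-1 + z}\right)^{2}$ ($a{\left(z \right)} = - 2 \left(\frac{z + z}{z - 1} - 12\right)^{2} = - 2 \left(\frac{2 z}{-1 + z} - 12\right)^{2} = - 2 \left(-12 + \frac{2 z}{-1 + z}\right)^{2}$)
$a{\left(5 \right)} F{\left(-10,-9 \right)} \left(-67\right) = - \frac{8 \left(-6 + 5 \cdot 5\right)^{2}}{\left(-1 + 5\right)^{2}} \left(-9\right) \left(-67\right) = - \frac{8 \left(-6 + 25\right)^{2}}{16} \left(-9\right) \left(-67\right) = \left(-8\right) \frac{1}{16} \cdot 19^{2} \left(-9\right) \left(-67\right) = \left(-8\right) \frac{1}{16} \cdot 361 \left(-9\right) \left(-67\right) = \left(- \frac{361}{2}\right) \left(-9\right) \left(-67\right) = \frac{3249}{2} \left(-67\right) = - \frac{217683}{2}$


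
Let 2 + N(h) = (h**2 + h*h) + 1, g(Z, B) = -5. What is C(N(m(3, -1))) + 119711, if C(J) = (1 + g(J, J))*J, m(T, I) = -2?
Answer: 119683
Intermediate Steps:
N(h) = -1 + 2*h**2 (N(h) = -2 + ((h**2 + h*h) + 1) = -2 + ((h**2 + h**2) + 1) = -2 + (2*h**2 + 1) = -2 + (1 + 2*h**2) = -1 + 2*h**2)
C(J) = -4*J (C(J) = (1 - 5)*J = -4*J)
C(N(m(3, -1))) + 119711 = -4*(-1 + 2*(-2)**2) + 119711 = -4*(-1 + 2*4) + 119711 = -4*(-1 + 8) + 119711 = -4*7 + 119711 = -28 + 119711 = 119683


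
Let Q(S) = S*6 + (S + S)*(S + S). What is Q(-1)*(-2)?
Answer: 4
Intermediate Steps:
Q(S) = 4*S² + 6*S (Q(S) = 6*S + (2*S)*(2*S) = 6*S + 4*S² = 4*S² + 6*S)
Q(-1)*(-2) = (2*(-1)*(3 + 2*(-1)))*(-2) = (2*(-1)*(3 - 2))*(-2) = (2*(-1)*1)*(-2) = -2*(-2) = 4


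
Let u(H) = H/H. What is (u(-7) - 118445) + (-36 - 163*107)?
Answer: -135921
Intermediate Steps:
u(H) = 1
(u(-7) - 118445) + (-36 - 163*107) = (1 - 118445) + (-36 - 163*107) = -118444 + (-36 - 17441) = -118444 - 17477 = -135921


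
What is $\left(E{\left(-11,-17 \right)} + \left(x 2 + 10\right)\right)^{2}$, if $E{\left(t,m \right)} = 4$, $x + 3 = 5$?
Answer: $324$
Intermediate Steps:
$x = 2$ ($x = -3 + 5 = 2$)
$\left(E{\left(-11,-17 \right)} + \left(x 2 + 10\right)\right)^{2} = \left(4 + \left(2 \cdot 2 + 10\right)\right)^{2} = \left(4 + \left(4 + 10\right)\right)^{2} = \left(4 + 14\right)^{2} = 18^{2} = 324$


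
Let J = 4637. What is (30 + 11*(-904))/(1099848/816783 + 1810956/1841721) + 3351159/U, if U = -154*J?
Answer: -3021950761673409950/709396294759471 ≈ -4259.9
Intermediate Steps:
U = -714098 (U = -154*4637 = -714098)
(30 + 11*(-904))/(1099848/816783 + 1810956/1841721) + 3351159/U = (30 + 11*(-904))/(1099848/816783 + 1810956/1841721) + 3351159/(-714098) = (30 - 9944)/(1099848*(1/816783) + 1810956*(1/1841721)) + 3351159*(-1/714098) = -9914/(366616/272261 + 86236/87701) - 478737/102014 = -9914/55631289412/23877561961 - 478737/102014 = -9914*23877561961/55631289412 - 478737/102014 = -118361074640677/27815644706 - 478737/102014 = -3021950761673409950/709396294759471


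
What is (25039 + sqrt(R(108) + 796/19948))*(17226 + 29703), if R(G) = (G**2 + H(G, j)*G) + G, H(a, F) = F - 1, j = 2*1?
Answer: 1175055231 + 46929*sqrt(295458600133)/4987 ≈ 1.1802e+9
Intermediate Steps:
j = 2
H(a, F) = -1 + F
R(G) = G**2 + 2*G (R(G) = (G**2 + (-1 + 2)*G) + G = (G**2 + 1*G) + G = (G**2 + G) + G = (G + G**2) + G = G**2 + 2*G)
(25039 + sqrt(R(108) + 796/19948))*(17226 + 29703) = (25039 + sqrt(108*(2 + 108) + 796/19948))*(17226 + 29703) = (25039 + sqrt(108*110 + 796*(1/19948)))*46929 = (25039 + sqrt(11880 + 199/4987))*46929 = (25039 + sqrt(59245759/4987))*46929 = (25039 + sqrt(295458600133)/4987)*46929 = 1175055231 + 46929*sqrt(295458600133)/4987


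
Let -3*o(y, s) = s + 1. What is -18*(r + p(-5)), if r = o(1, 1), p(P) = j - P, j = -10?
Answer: 102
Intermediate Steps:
o(y, s) = -⅓ - s/3 (o(y, s) = -(s + 1)/3 = -(1 + s)/3 = -⅓ - s/3)
p(P) = -10 - P
r = -⅔ (r = -⅓ - ⅓*1 = -⅓ - ⅓ = -⅔ ≈ -0.66667)
-18*(r + p(-5)) = -18*(-⅔ + (-10 - 1*(-5))) = -18*(-⅔ + (-10 + 5)) = -18*(-⅔ - 5) = -18*(-17/3) = 102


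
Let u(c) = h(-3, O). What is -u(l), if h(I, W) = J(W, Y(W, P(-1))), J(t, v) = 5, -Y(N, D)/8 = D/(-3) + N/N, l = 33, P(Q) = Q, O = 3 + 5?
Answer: -5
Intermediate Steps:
O = 8
Y(N, D) = -8 + 8*D/3 (Y(N, D) = -8*(D/(-3) + N/N) = -8*(D*(-⅓) + 1) = -8*(-D/3 + 1) = -8*(1 - D/3) = -8 + 8*D/3)
h(I, W) = 5
u(c) = 5
-u(l) = -1*5 = -5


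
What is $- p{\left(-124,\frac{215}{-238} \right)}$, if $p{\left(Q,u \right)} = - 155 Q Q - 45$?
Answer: $2383325$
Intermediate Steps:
$p{\left(Q,u \right)} = -45 - 155 Q^{2}$ ($p{\left(Q,u \right)} = - 155 Q^{2} - 45 = -45 - 155 Q^{2}$)
$- p{\left(-124,\frac{215}{-238} \right)} = - (-45 - 155 \left(-124\right)^{2}) = - (-45 - 2383280) = \left(-1\right) \left(-2383325\right) = 2383325$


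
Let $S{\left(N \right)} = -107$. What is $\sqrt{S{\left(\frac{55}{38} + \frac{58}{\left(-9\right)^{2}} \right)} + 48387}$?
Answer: $2 \sqrt{12070} \approx 219.73$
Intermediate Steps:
$\sqrt{S{\left(\frac{55}{38} + \frac{58}{\left(-9\right)^{2}} \right)} + 48387} = \sqrt{-107 + 48387} = \sqrt{48280} = 2 \sqrt{12070}$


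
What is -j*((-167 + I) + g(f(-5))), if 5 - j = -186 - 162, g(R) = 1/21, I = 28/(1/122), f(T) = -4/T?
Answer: -24085190/21 ≈ -1.1469e+6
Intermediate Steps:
I = 3416 (I = 28/(1/122) = 28*122 = 3416)
g(R) = 1/21
j = 353 (j = 5 - (-186 - 162) = 5 - 1*(-348) = 5 + 348 = 353)
-j*((-167 + I) + g(f(-5))) = -353*((-167 + 3416) + 1/21) = -353*(3249 + 1/21) = -353*68230/21 = -1*24085190/21 = -24085190/21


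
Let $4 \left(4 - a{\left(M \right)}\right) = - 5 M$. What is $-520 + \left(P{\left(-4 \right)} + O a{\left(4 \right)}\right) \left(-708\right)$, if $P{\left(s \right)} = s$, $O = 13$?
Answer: $-80524$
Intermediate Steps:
$a{\left(M \right)} = 4 + \frac{5 M}{4}$ ($a{\left(M \right)} = 4 - \frac{\left(-5\right) M}{4} = 4 + \frac{5 M}{4}$)
$-520 + \left(P{\left(-4 \right)} + O a{\left(4 \right)}\right) \left(-708\right) = -520 + \left(-4 + 13 \left(4 + \frac{5}{4} \cdot 4\right)\right) \left(-708\right) = -520 + \left(-4 + 13 \left(4 + 5\right)\right) \left(-708\right) = -520 + \left(-4 + 13 \cdot 9\right) \left(-708\right) = -520 + \left(-4 + 117\right) \left(-708\right) = -520 + 113 \left(-708\right) = -520 - 80004 = -80524$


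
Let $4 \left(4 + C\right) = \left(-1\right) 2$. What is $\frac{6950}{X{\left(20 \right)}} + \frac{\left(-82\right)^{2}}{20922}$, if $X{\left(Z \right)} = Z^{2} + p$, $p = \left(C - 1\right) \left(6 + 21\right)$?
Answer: $\frac{147098986}{5261883} \approx 27.956$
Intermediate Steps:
$C = - \frac{9}{2}$ ($C = -4 + \frac{\left(-1\right) 2}{4} = -4 + \frac{1}{4} \left(-2\right) = -4 - \frac{1}{2} = - \frac{9}{2} \approx -4.5$)
$p = - \frac{297}{2}$ ($p = \left(- \frac{9}{2} - 1\right) \left(6 + 21\right) = \left(- \frac{11}{2}\right) 27 = - \frac{297}{2} \approx -148.5$)
$X{\left(Z \right)} = - \frac{297}{2} + Z^{2}$ ($X{\left(Z \right)} = Z^{2} - \frac{297}{2} = - \frac{297}{2} + Z^{2}$)
$\frac{6950}{X{\left(20 \right)}} + \frac{\left(-82\right)^{2}}{20922} = \frac{6950}{- \frac{297}{2} + 20^{2}} + \frac{\left(-82\right)^{2}}{20922} = \frac{6950}{- \frac{297}{2} + 400} + 6724 \cdot \frac{1}{20922} = \frac{6950}{\frac{503}{2}} + \frac{3362}{10461} = 6950 \cdot \frac{2}{503} + \frac{3362}{10461} = \frac{13900}{503} + \frac{3362}{10461} = \frac{147098986}{5261883}$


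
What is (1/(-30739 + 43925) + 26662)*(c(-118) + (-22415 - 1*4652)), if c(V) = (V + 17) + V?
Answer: -4796403109519/6593 ≈ -7.2750e+8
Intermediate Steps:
c(V) = 17 + 2*V (c(V) = (17 + V) + V = 17 + 2*V)
(1/(-30739 + 43925) + 26662)*(c(-118) + (-22415 - 1*4652)) = (1/(-30739 + 43925) + 26662)*((17 + 2*(-118)) + (-22415 - 1*4652)) = (1/13186 + 26662)*((17 - 236) + (-22415 - 4652)) = (1/13186 + 26662)*(-219 - 27067) = (351565133/13186)*(-27286) = -4796403109519/6593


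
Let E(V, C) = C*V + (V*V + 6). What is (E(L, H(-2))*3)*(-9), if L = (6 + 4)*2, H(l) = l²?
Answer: -13122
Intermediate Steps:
L = 20 (L = 10*2 = 20)
E(V, C) = 6 + V² + C*V (E(V, C) = C*V + (V² + 6) = C*V + (6 + V²) = 6 + V² + C*V)
(E(L, H(-2))*3)*(-9) = ((6 + 20² + (-2)²*20)*3)*(-9) = ((6 + 400 + 4*20)*3)*(-9) = ((6 + 400 + 80)*3)*(-9) = (486*3)*(-9) = 1458*(-9) = -13122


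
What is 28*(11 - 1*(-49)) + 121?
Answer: 1801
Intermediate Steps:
28*(11 - 1*(-49)) + 121 = 28*(11 + 49) + 121 = 28*60 + 121 = 1680 + 121 = 1801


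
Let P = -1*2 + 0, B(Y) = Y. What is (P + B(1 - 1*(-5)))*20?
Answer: 80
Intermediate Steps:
P = -2 (P = -2 + 0 = -2)
(P + B(1 - 1*(-5)))*20 = (-2 + (1 - 1*(-5)))*20 = (-2 + (1 + 5))*20 = (-2 + 6)*20 = 4*20 = 80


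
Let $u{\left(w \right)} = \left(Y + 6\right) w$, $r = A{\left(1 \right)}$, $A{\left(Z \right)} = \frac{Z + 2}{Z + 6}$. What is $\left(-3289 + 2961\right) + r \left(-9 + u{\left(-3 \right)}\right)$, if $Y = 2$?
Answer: $- \frac{2395}{7} \approx -342.14$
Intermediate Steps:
$A{\left(Z \right)} = \frac{2 + Z}{6 + Z}$
$r = \frac{3}{7}$ ($r = \frac{2 + 1}{6 + 1} = \frac{1}{7} \cdot 3 = \frac{3}{7} \approx 0.42857$)
$u{\left(w \right)} = 8 w$ ($u{\left(w \right)} = \left(2 + 6\right) w = 8 w$)
$\left(-3289 + 2961\right) + r \left(-9 + u{\left(-3 \right)}\right) = \left(-3289 + 2961\right) + \frac{3 \left(-9 + 8 \left(-3\right)\right)}{7} = -328 + \frac{3 \left(-9 - 24\right)}{7} = -328 + \frac{3}{7} \left(-33\right) = -328 - \frac{99}{7} = - \frac{2395}{7}$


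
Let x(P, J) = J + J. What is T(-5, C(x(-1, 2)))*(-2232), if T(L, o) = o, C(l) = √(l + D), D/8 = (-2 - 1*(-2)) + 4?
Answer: -13392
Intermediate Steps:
D = 32 (D = 8*((-2 - 1*(-2)) + 4) = 8*((-2 + 2) + 4) = 8*(0 + 4) = 8*4 = 32)
x(P, J) = 2*J
C(l) = √(32 + l) (C(l) = √(l + 32) = √(32 + l))
T(-5, C(x(-1, 2)))*(-2232) = √(32 + 2*2)*(-2232) = √(32 + 4)*(-2232) = √36*(-2232) = 6*(-2232) = -13392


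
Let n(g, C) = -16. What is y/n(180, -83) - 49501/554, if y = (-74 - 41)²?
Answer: -4059333/4432 ≈ -915.91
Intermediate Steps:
y = 13225 (y = (-115)² = 13225)
y/n(180, -83) - 49501/554 = 13225/(-16) - 49501/554 = 13225*(-1/16) - 49501*1/554 = -13225/16 - 49501/554 = -4059333/4432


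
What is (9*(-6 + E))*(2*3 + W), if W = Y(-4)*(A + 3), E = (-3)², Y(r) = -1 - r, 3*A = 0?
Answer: 405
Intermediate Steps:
A = 0 (A = (⅓)*0 = 0)
E = 9
W = 9 (W = (-1 - 1*(-4))*(0 + 3) = (-1 + 4)*3 = 3*3 = 9)
(9*(-6 + E))*(2*3 + W) = (9*(-6 + 9))*(2*3 + 9) = (9*3)*(6 + 9) = 27*15 = 405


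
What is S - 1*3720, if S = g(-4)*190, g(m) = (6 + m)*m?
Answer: -5240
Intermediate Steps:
g(m) = m*(6 + m)
S = -1520 (S = -4*(6 - 4)*190 = -4*2*190 = -8*190 = -1520)
S - 1*3720 = -1520 - 1*3720 = -1520 - 3720 = -5240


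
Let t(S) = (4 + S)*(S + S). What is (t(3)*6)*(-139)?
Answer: -35028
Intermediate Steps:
t(S) = 2*S*(4 + S) (t(S) = (4 + S)*(2*S) = 2*S*(4 + S))
(t(3)*6)*(-139) = ((2*3*(4 + 3))*6)*(-139) = ((2*3*7)*6)*(-139) = (42*6)*(-139) = 252*(-139) = -35028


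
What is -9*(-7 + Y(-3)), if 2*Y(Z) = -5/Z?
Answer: 111/2 ≈ 55.500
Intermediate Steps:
Y(Z) = -5/(2*Z) (Y(Z) = (-5/Z)/2 = -5/(2*Z))
-9*(-7 + Y(-3)) = -9*(-7 - 5/2/(-3)) = -9*(-7 - 5/2*(-⅓)) = -9*(-7 + ⅚) = -9*(-37/6) = 111/2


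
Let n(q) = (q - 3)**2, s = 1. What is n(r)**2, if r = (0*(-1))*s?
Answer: 81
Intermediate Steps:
r = 0 (r = (0*(-1))*1 = 0*1 = 0)
n(q) = (-3 + q)**2
n(r)**2 = ((-3 + 0)**2)**2 = ((-3)**2)**2 = 9**2 = 81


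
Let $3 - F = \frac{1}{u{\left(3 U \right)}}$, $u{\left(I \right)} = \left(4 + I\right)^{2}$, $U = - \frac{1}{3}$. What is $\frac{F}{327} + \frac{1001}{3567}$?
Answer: $\frac{1012895}{3499227} \approx 0.28946$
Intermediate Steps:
$U = - \frac{1}{3}$ ($U = \left(-1\right) \frac{1}{3} = - \frac{1}{3} \approx -0.33333$)
$F = \frac{26}{9}$ ($F = 3 - \frac{1}{\left(4 + 3 \left(- \frac{1}{3}\right)\right)^{2}} = 3 - \frac{1}{\left(4 - 1\right)^{2}} = 3 - \frac{1}{3^{2}} = 3 - \frac{1}{9} = \frac{26}{9} \approx 2.8889$)
$\frac{F}{327} + \frac{1001}{3567} = \frac{26}{9 \cdot 327} + \frac{1001}{3567} = \frac{26}{9} \cdot \frac{1}{327} + 1001 \cdot \frac{1}{3567} = \frac{26}{2943} + \frac{1001}{3567} = \frac{1012895}{3499227}$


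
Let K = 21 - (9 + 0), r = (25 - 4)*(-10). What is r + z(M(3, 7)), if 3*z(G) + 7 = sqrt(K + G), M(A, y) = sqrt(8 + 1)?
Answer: -637/3 + sqrt(15)/3 ≈ -211.04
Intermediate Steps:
r = -210 (r = 21*(-10) = -210)
K = 12 (K = 21 - 1*9 = 21 - 9 = 12)
M(A, y) = 3 (M(A, y) = sqrt(9) = 3)
z(G) = -7/3 + sqrt(12 + G)/3
r + z(M(3, 7)) = -210 + (-7/3 + sqrt(12 + 3)/3) = -210 + (-7/3 + sqrt(15)/3) = -637/3 + sqrt(15)/3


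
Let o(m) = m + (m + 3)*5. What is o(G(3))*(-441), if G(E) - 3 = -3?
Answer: -6615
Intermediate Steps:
G(E) = 0 (G(E) = 3 - 3 = 0)
o(m) = 15 + 6*m (o(m) = m + (3 + m)*5 = m + (15 + 5*m) = 15 + 6*m)
o(G(3))*(-441) = (15 + 6*0)*(-441) = (15 + 0)*(-441) = 15*(-441) = -6615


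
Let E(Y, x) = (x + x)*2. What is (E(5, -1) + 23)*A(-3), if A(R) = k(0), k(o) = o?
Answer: 0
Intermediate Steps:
A(R) = 0
E(Y, x) = 4*x (E(Y, x) = (2*x)*2 = 4*x)
(E(5, -1) + 23)*A(-3) = (4*(-1) + 23)*0 = (-4 + 23)*0 = 19*0 = 0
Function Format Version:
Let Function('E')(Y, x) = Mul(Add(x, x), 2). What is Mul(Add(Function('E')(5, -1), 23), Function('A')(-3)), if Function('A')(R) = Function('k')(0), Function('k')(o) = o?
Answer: 0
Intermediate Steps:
Function('A')(R) = 0
Function('E')(Y, x) = Mul(4, x) (Function('E')(Y, x) = Mul(Mul(2, x), 2) = Mul(4, x))
Mul(Add(Function('E')(5, -1), 23), Function('A')(-3)) = Mul(Add(Mul(4, -1), 23), 0) = Mul(Add(-4, 23), 0) = Mul(19, 0) = 0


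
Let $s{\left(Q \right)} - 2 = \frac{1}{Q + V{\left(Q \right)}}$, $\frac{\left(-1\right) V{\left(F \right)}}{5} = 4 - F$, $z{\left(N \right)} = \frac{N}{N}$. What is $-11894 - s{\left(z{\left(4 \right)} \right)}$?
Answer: $- \frac{166543}{14} \approx -11896.0$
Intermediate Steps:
$z{\left(N \right)} = 1$
$V{\left(F \right)} = -20 + 5 F$ ($V{\left(F \right)} = - 5 \left(4 - F\right) = -20 + 5 F$)
$s{\left(Q \right)} = 2 + \frac{1}{-20 + 6 Q}$ ($s{\left(Q \right)} = 2 + \frac{1}{Q + \left(-20 + 5 Q\right)} = 2 + \frac{1}{-20 + 6 Q}$)
$-11894 - s{\left(z{\left(4 \right)} \right)} = -11894 - \frac{3 \left(-13 + 4 \cdot 1\right)}{2 \left(-10 + 3 \cdot 1\right)} = -11894 - \frac{3 \left(-13 + 4\right)}{2 \left(-10 + 3\right)} = -11894 - \frac{3}{2} \frac{1}{-7} \left(-9\right) = -11894 - \frac{3}{2} \left(- \frac{1}{7}\right) \left(-9\right) = -11894 - \frac{27}{14} = - \frac{166543}{14}$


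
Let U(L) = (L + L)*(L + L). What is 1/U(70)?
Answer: 1/19600 ≈ 5.1020e-5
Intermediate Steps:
U(L) = 4*L² (U(L) = (2*L)*(2*L) = 4*L²)
1/U(70) = 1/(4*70²) = 1/(4*4900) = 1/19600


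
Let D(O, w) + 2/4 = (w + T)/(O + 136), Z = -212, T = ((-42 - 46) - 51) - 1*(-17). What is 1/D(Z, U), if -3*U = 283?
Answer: 228/535 ≈ 0.42617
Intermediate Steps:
T = -122 (T = (-88 - 51) + 17 = -139 + 17 = -122)
U = -283/3 (U = -⅓*283 = -283/3 ≈ -94.333)
D(O, w) = -½ + (-122 + w)/(136 + O) (D(O, w) = -½ + (w - 122)/(O + 136) = -½ + (-122 + w)/(136 + O))
1/D(Z, U) = 1/((-190 - 283/3 - ½*(-212))/(136 - 212)) = 1/((-190 - 283/3 + 106)/(-76)) = 1/(-1/76*(-535/3)) = 1/(535/228) = 228/535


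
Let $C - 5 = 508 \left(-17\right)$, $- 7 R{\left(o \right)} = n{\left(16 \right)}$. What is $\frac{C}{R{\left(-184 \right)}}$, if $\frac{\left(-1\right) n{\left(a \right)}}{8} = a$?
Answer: $- \frac{60417}{128} \approx -472.01$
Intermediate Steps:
$n{\left(a \right)} = - 8 a$
$R{\left(o \right)} = \frac{128}{7}$ ($R{\left(o \right)} = - \frac{\left(-8\right) 16}{7} = \left(- \frac{1}{7}\right) \left(-128\right) = \frac{128}{7}$)
$C = -8631$ ($C = 5 + 508 \left(-17\right) = 5 - 8636 = -8631$)
$\frac{C}{R{\left(-184 \right)}} = - \frac{8631}{\frac{128}{7}} = \left(-8631\right) \frac{7}{128} = - \frac{60417}{128}$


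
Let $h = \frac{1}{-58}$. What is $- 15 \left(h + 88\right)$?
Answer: $- \frac{76545}{58} \approx -1319.7$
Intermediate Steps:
$h = - \frac{1}{58} \approx -0.017241$
$- 15 \left(h + 88\right) = - 15 \left(- \frac{1}{58} + 88\right) = \left(-15\right) \frac{5103}{58} = - \frac{76545}{58}$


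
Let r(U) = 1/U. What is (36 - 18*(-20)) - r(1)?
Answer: 395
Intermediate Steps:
(36 - 18*(-20)) - r(1) = (36 - 18*(-20)) - 1/1 = (36 + 360) - 1*1 = 396 - 1 = 395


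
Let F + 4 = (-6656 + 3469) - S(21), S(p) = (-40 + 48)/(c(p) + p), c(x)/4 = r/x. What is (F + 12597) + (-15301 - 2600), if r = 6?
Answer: -1316781/155 ≈ -8495.4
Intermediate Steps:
c(x) = 24/x (c(x) = 4*(6/x) = 24/x)
S(p) = 8/(p + 24/p) (S(p) = (-40 + 48)/(24/p + p) = 8/(p + 24/p))
F = -494661/155 (F = -4 + ((-6656 + 3469) - 8*21/(24 + 21²)) = -4 + (-3187 - 8*21/(24 + 441)) = -4 + (-3187 - 8*21/465) = -4 + (-3187 - 1*56/155) = -4 + (-3187 - 56/155) = -4 - 494041/155 = -494661/155 ≈ -3191.4)
(F + 12597) + (-15301 - 2600) = (-494661/155 + 12597) + (-15301 - 2600) = 1457874/155 - 17901 = -1316781/155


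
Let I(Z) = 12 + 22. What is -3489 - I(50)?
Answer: -3523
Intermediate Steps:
I(Z) = 34
-3489 - I(50) = -3489 - 1*34 = -3489 - 34 = -3523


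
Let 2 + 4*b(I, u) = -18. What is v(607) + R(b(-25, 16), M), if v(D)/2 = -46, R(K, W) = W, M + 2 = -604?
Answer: -698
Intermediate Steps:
M = -606 (M = -2 - 604 = -606)
b(I, u) = -5 (b(I, u) = -1/2 + (1/4)*(-18) = -1/2 - 9/2 = -5)
v(D) = -92 (v(D) = 2*(-46) = -92)
v(607) + R(b(-25, 16), M) = -92 - 606 = -698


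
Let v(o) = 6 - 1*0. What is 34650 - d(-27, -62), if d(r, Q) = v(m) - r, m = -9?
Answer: 34617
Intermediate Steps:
v(o) = 6 (v(o) = 6 + 0 = 6)
d(r, Q) = 6 - r
34650 - d(-27, -62) = 34650 - (6 - 1*(-27)) = 34650 - (6 + 27) = 34650 - 1*33 = 34650 - 33 = 34617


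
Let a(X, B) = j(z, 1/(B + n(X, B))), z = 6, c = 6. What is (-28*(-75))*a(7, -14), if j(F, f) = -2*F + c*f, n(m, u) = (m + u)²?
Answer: -24840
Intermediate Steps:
j(F, f) = -2*F + 6*f
a(X, B) = -12 + 6/(B + (B + X)²) (a(X, B) = -2*6 + 6/(B + (X + B)²) = -12 + 6/(B + (B + X)²))
(-28*(-75))*a(7, -14) = (-28*(-75))*(-12 + 6/(-14 + (-14 + 7)²)) = 2100*(-12 + 6/(-14 + (-7)²)) = 2100*(-12 + 6/(-14 + 49)) = 2100*(-12 + 6/35) = 2100*(-414/35) = -24840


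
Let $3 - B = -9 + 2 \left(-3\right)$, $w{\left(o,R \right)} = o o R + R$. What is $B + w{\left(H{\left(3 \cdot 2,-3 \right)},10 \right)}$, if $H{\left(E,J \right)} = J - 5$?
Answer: $668$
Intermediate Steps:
$H{\left(E,J \right)} = -5 + J$
$w{\left(o,R \right)} = R + R o^{2}$ ($w{\left(o,R \right)} = o^{2} R + R = R o^{2} + R = R + R o^{2}$)
$B = 18$ ($B = 3 - \left(-9 + 2 \left(-3\right)\right) = 3 - \left(-9 - 6\right) = 3 - -15 = 3 + 15 = 18$)
$B + w{\left(H{\left(3 \cdot 2,-3 \right)},10 \right)} = 18 + 10 \left(1 + \left(-5 - 3\right)^{2}\right) = 18 + 10 \left(1 + \left(-8\right)^{2}\right) = 18 + 10 \left(1 + 64\right) = 18 + 10 \cdot 65 = 18 + 650 = 668$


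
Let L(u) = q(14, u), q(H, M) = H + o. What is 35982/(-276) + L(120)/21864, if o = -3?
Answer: -65558951/502872 ≈ -130.37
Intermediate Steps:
q(H, M) = -3 + H (q(H, M) = H - 3 = -3 + H)
L(u) = 11 (L(u) = -3 + 14 = 11)
35982/(-276) + L(120)/21864 = 35982/(-276) + 11/21864 = 35982*(-1/276) + 11*(1/21864) = -5997/46 + 11/21864 = -65558951/502872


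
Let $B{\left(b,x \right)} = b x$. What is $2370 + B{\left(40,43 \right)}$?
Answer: $4090$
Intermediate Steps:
$2370 + B{\left(40,43 \right)} = 2370 + 40 \cdot 43 = 2370 + 1720 = 4090$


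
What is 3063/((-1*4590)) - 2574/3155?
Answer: -286379/193086 ≈ -1.4832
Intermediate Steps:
3063/((-1*4590)) - 2574/3155 = 3063/(-4590) - 2574/3155 = 3063*(-1/4590) - 1*2574/3155 = -1021/1530 - 2574/3155 = -286379/193086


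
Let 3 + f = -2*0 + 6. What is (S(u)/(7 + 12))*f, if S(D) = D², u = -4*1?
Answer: 48/19 ≈ 2.5263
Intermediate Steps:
u = -4
f = 3 (f = -3 + (-2*0 + 6) = -3 + (0 + 6) = -3 + 6 = 3)
(S(u)/(7 + 12))*f = ((-4)²/(7 + 12))*3 = (16/19)*3 = 48/19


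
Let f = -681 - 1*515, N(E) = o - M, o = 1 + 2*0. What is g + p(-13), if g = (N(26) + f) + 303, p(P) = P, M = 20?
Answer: -925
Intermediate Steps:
o = 1 (o = 1 + 0 = 1)
N(E) = -19 (N(E) = 1 - 1*20 = 1 - 20 = -19)
f = -1196 (f = -681 - 515 = -1196)
g = -912 (g = (-19 - 1196) + 303 = -1215 + 303 = -912)
g + p(-13) = -912 - 13 = -925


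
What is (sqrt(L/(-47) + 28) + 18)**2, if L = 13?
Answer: (846 + sqrt(61241))**2/2209 ≈ 541.27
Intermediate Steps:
(sqrt(L/(-47) + 28) + 18)**2 = (sqrt(13/(-47) + 28) + 18)**2 = (sqrt(13*(-1/47) + 28) + 18)**2 = (sqrt(-13/47 + 28) + 18)**2 = (sqrt(1303/47) + 18)**2 = (sqrt(61241)/47 + 18)**2 = (18 + sqrt(61241)/47)**2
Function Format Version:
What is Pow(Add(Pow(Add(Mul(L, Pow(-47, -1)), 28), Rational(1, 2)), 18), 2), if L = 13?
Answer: Mul(Rational(1, 2209), Pow(Add(846, Pow(61241, Rational(1, 2))), 2)) ≈ 541.27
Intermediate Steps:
Pow(Add(Pow(Add(Mul(L, Pow(-47, -1)), 28), Rational(1, 2)), 18), 2) = Pow(Add(Pow(Add(Mul(13, Pow(-47, -1)), 28), Rational(1, 2)), 18), 2) = Pow(Add(Pow(Add(Mul(13, Rational(-1, 47)), 28), Rational(1, 2)), 18), 2) = Pow(Add(Pow(Add(Rational(-13, 47), 28), Rational(1, 2)), 18), 2) = Pow(Add(Pow(Rational(1303, 47), Rational(1, 2)), 18), 2) = Pow(Add(Mul(Rational(1, 47), Pow(61241, Rational(1, 2))), 18), 2) = Pow(Add(18, Mul(Rational(1, 47), Pow(61241, Rational(1, 2)))), 2)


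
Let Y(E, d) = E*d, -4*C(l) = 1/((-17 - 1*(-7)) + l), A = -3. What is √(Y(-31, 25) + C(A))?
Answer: I*√523887/26 ≈ 27.838*I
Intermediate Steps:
C(l) = -1/(4*(-10 + l)) (C(l) = -1/(4*((-17 - 1*(-7)) + l)) = -1/(4*((-17 + 7) + l)) = -1/(4*(-10 + l)))
√(Y(-31, 25) + C(A)) = √(-31*25 - 1/(-40 + 4*(-3))) = √(-775 - 1/(-40 - 12)) = √(-775 - 1/(-52)) = √(-775 - 1*(-1/52)) = √(-775 + 1/52) = √(-40299/52) = I*√523887/26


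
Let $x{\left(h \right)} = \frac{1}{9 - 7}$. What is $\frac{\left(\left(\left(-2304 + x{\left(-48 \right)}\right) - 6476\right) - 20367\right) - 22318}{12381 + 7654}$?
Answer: $- \frac{102929}{40070} \approx -2.5687$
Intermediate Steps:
$x{\left(h \right)} = \frac{1}{2}$
$\frac{\left(\left(\left(-2304 + x{\left(-48 \right)}\right) - 6476\right) - 20367\right) - 22318}{12381 + 7654} = \frac{\left(\left(\left(-2304 + \frac{1}{2}\right) - 6476\right) - 20367\right) - 22318}{12381 + 7654} = \frac{\left(\left(- \frac{4607}{2} - 6476\right) - 20367\right) - 22318}{20035} = \left(\left(- \frac{17559}{2} - 20367\right) - 22318\right) \frac{1}{20035} = \left(- \frac{58293}{2} - 22318\right) \frac{1}{20035} = \left(- \frac{102929}{2}\right) \frac{1}{20035} = - \frac{102929}{40070}$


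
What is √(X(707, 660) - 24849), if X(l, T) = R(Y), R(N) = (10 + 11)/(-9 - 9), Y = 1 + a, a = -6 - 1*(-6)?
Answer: I*√894606/6 ≈ 157.64*I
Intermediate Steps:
a = 0 (a = -6 + 6 = 0)
Y = 1 (Y = 1 + 0 = 1)
R(N) = -7/6 (R(N) = 21/(-18) = 21*(-1/18) = -7/6)
X(l, T) = -7/6
√(X(707, 660) - 24849) = √(-7/6 - 24849) = √(-149101/6) = I*√894606/6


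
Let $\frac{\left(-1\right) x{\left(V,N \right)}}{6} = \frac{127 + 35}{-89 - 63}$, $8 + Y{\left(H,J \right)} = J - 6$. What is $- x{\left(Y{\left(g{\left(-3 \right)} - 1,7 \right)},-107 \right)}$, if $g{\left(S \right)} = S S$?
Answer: $- \frac{243}{38} \approx -6.3947$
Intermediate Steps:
$g{\left(S \right)} = S^{2}$
$Y{\left(H,J \right)} = -14 + J$ ($Y{\left(H,J \right)} = -8 + \left(J - 6\right) = -8 + \left(-6 + J\right) = -14 + J$)
$x{\left(V,N \right)} = \frac{243}{38}$ ($x{\left(V,N \right)} = - 6 \frac{127 + 35}{-89 - 63} = - 6 \frac{162}{-152} = - 6 \cdot 162 \left(- \frac{1}{152}\right) = \left(-6\right) \left(- \frac{81}{76}\right) = \frac{243}{38}$)
$- x{\left(Y{\left(g{\left(-3 \right)} - 1,7 \right)},-107 \right)} = \left(-1\right) \frac{243}{38} = - \frac{243}{38}$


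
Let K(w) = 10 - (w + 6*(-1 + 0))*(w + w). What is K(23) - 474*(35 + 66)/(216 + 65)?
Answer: -264806/281 ≈ -942.37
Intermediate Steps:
K(w) = 10 - 2*w*(-6 + w) (K(w) = 10 - (w + 6*(-1))*2*w = 10 - (w - 6)*2*w = 10 - (-6 + w)*2*w = 10 - 2*w*(-6 + w))
K(23) - 474*(35 + 66)/(216 + 65) = (10 - 2*23² + 12*23) - 474*(35 + 66)/(216 + 65) = (10 - 2*529 + 276) - 47874/281 = (10 - 1058 + 276) - 47874/281 = -772 - 474*101/281 = -772 - 47874/281 = -264806/281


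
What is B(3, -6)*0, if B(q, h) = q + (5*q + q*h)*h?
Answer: 0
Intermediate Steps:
B(q, h) = q + h*(5*q + h*q) (B(q, h) = q + (5*q + h*q)*h = q + h*(5*q + h*q))
B(3, -6)*0 = (3*(1 + (-6)² + 5*(-6)))*0 = (3*(1 + 36 - 30))*0 = (3*7)*0 = 21*0 = 0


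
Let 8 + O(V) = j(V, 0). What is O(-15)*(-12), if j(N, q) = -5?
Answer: 156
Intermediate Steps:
O(V) = -13 (O(V) = -8 - 5 = -13)
O(-15)*(-12) = -13*(-12) = 156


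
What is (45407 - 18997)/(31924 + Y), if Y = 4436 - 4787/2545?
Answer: 67213450/92531413 ≈ 0.72639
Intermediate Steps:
Y = 11284833/2545 (Y = 4436 - 4787*1/2545 = 4436 - 4787/2545 = 11284833/2545 ≈ 4434.1)
(45407 - 18997)/(31924 + Y) = (45407 - 18997)/(31924 + 11284833/2545) = 26410/(92531413/2545) = 26410*(2545/92531413) = 67213450/92531413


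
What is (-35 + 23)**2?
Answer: 144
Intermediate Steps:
(-35 + 23)**2 = (-12)**2 = 144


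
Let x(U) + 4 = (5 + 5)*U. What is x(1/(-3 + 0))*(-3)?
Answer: 22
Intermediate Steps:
x(U) = -4 + 10*U (x(U) = -4 + (5 + 5)*U = -4 + 10*U)
x(1/(-3 + 0))*(-3) = (-4 + 10/(-3 + 0))*(-3) = (-4 + 10/(-3))*(-3) = (-4 + 10*(-⅓))*(-3) = (-4 - 10/3)*(-3) = -22/3*(-3) = 22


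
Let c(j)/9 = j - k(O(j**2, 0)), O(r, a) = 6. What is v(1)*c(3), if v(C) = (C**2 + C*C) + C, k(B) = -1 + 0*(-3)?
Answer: 108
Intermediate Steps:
k(B) = -1 (k(B) = -1 + 0 = -1)
v(C) = C + 2*C**2 (v(C) = (C**2 + C**2) + C = 2*C**2 + C = C + 2*C**2)
c(j) = 9 + 9*j (c(j) = 9*(j - 1*(-1)) = 9*(j + 1) = 9*(1 + j) = 9 + 9*j)
v(1)*c(3) = (1*(1 + 2*1))*(9 + 9*3) = (1*(1 + 2))*(9 + 27) = (1*3)*36 = 3*36 = 108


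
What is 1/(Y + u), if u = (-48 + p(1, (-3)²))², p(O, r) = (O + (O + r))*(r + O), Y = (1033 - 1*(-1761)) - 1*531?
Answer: 1/6107 ≈ 0.00016375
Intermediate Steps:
Y = 2263 (Y = (1033 + 1761) - 531 = 2794 - 531 = 2263)
p(O, r) = (O + r)*(r + 2*O) (p(O, r) = (r + 2*O)*(O + r) = (O + r)*(r + 2*O))
u = 3844 (u = (-48 + (((-3)²)² + 2*1² + 3*1*(-3)²))² = (-48 + (9² + 2*1 + 3*1*9))² = (-48 + (81 + 2 + 27))² = (-48 + 110)² = 62² = 3844)
1/(Y + u) = 1/(2263 + 3844) = 1/6107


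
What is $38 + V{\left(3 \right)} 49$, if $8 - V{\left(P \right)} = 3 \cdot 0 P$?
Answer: $430$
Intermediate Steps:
$V{\left(P \right)} = 8$ ($V{\left(P \right)} = 8 - 3 \cdot 0 P = 8 - 0 P = 8 - 0 = 8 + 0 = 8$)
$38 + V{\left(3 \right)} 49 = 38 + 8 \cdot 49 = 38 + 392 = 430$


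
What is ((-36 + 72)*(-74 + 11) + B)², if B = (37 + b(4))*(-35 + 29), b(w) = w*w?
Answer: 6687396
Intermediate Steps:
b(w) = w²
B = -318 (B = (37 + 4²)*(-35 + 29) = (37 + 16)*(-6) = 53*(-6) = -318)
((-36 + 72)*(-74 + 11) + B)² = ((-36 + 72)*(-74 + 11) - 318)² = (36*(-63) - 318)² = (-2268 - 318)² = (-2586)² = 6687396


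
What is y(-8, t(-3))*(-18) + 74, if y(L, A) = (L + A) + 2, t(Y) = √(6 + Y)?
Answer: 182 - 18*√3 ≈ 150.82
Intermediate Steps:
y(L, A) = 2 + A + L (y(L, A) = (A + L) + 2 = 2 + A + L)
y(-8, t(-3))*(-18) + 74 = (2 + √(6 - 3) - 8)*(-18) + 74 = (2 + √3 - 8)*(-18) + 74 = (-6 + √3)*(-18) + 74 = (108 - 18*√3) + 74 = 182 - 18*√3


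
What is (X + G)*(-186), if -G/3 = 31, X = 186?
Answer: -17298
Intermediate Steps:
G = -93 (G = -3*31 = -93)
(X + G)*(-186) = (186 - 93)*(-186) = 93*(-186) = -17298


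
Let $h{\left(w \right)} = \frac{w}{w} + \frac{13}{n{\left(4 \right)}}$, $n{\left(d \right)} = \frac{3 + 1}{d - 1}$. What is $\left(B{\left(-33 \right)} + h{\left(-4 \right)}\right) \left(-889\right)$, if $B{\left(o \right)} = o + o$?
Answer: $\frac{196469}{4} \approx 49117.0$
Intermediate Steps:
$n{\left(d \right)} = \frac{4}{-1 + d}$
$B{\left(o \right)} = 2 o$
$h{\left(w \right)} = \frac{43}{4}$ ($h{\left(w \right)} = \frac{w}{w} + \frac{13}{4 \frac{1}{-1 + 4}} = 1 + \frac{13}{4 \cdot \frac{1}{3}} = 1 + \frac{13}{\frac{4}{3}} = 1 + 13 \cdot \frac{3}{4} = 1 + \frac{39}{4} = \frac{43}{4}$)
$\left(B{\left(-33 \right)} + h{\left(-4 \right)}\right) \left(-889\right) = \left(2 \left(-33\right) + \frac{43}{4}\right) \left(-889\right) = \left(-66 + \frac{43}{4}\right) \left(-889\right) = \left(- \frac{221}{4}\right) \left(-889\right) = \frac{196469}{4}$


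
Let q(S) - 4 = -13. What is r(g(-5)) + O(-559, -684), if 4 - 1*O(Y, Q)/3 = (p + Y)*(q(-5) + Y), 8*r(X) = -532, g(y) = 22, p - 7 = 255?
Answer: -1012285/2 ≈ -5.0614e+5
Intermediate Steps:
p = 262 (p = 7 + 255 = 262)
q(S) = -9 (q(S) = 4 - 13 = -9)
r(X) = -133/2 (r(X) = (⅛)*(-532) = -133/2)
O(Y, Q) = 12 - 3*(-9 + Y)*(262 + Y) (O(Y, Q) = 12 - 3*(262 + Y)*(-9 + Y) = 12 - 3*(-9 + Y)*(262 + Y))
r(g(-5)) + O(-559, -684) = -133/2 + (7086 - 759*(-559) - 3*(-559)²) = -133/2 + (7086 + 424281 - 3*312481) = -133/2 + (7086 + 424281 - 937443) = -133/2 - 506076 = -1012285/2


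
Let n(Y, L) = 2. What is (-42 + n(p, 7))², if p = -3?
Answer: 1600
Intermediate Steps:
(-42 + n(p, 7))² = (-42 + 2)² = (-40)² = 1600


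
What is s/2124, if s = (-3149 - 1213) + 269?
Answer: -4093/2124 ≈ -1.9270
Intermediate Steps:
s = -4093 (s = -4362 + 269 = -4093)
s/2124 = -4093/2124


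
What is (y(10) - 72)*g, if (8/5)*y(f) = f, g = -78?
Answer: 10257/2 ≈ 5128.5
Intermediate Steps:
y(f) = 5*f/8
(y(10) - 72)*g = ((5/8)*10 - 72)*(-78) = (25/4 - 72)*(-78) = -263/4*(-78) = 10257/2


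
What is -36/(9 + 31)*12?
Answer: -54/5 ≈ -10.800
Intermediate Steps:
-36/(9 + 31)*12 = -36/40*12 = -36*1/40*12 = -9/10*12 = -54/5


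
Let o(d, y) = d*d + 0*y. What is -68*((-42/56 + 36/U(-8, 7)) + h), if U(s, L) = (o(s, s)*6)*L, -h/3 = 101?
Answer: 1156629/56 ≈ 20654.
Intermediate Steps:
h = -303 (h = -3*101 = -303)
o(d, y) = d² (o(d, y) = d² + 0 = d²)
U(s, L) = 6*L*s² (U(s, L) = (s²*6)*L = (6*s²)*L = 6*L*s²)
-68*((-42/56 + 36/U(-8, 7)) + h) = -68*((-42/56 + 36/((6*7*(-8)²))) - 303) = -68*((-42*1/56 + 36/((6*7*64))) - 303) = -68*((-¾ + 36/2688) - 303) = -68*((-¾ + 36*(1/2688)) - 303) = -68*((-¾ + 3/224) - 303) = -68*(-165/224 - 303) = -68*(-68037/224) = 1156629/56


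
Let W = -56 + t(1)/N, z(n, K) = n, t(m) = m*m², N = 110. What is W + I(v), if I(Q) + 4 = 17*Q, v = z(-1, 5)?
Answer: -8469/110 ≈ -76.991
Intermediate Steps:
t(m) = m³
v = -1
W = -6159/110 (W = -56 + 1³/110 = -56 + 1*(1/110) = -56 + 1/110 = -6159/110 ≈ -55.991)
I(Q) = -4 + 17*Q
W + I(v) = -6159/110 + (-4 + 17*(-1)) = -6159/110 + (-4 - 17) = -6159/110 - 21 = -8469/110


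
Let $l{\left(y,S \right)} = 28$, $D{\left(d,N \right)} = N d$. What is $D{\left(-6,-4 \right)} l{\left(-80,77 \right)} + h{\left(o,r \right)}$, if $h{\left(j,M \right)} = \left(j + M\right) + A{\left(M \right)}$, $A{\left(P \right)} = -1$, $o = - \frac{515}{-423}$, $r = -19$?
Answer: $\frac{276311}{423} \approx 653.22$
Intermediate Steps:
$o = \frac{515}{423}$ ($o = \left(-515\right) \left(- \frac{1}{423}\right) = \frac{515}{423} \approx 1.2175$)
$h{\left(j,M \right)} = -1 + M + j$ ($h{\left(j,M \right)} = \left(j + M\right) - 1 = \left(M + j\right) - 1 = -1 + M + j$)
$D{\left(-6,-4 \right)} l{\left(-80,77 \right)} + h{\left(o,r \right)} = \left(-4\right) \left(-6\right) 28 - \frac{7945}{423} = 24 \cdot 28 - \frac{7945}{423} = 672 - \frac{7945}{423} = \frac{276311}{423}$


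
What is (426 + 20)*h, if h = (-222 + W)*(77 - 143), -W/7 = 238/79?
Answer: 565288944/79 ≈ 7.1556e+6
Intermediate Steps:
W = -1666/79 ≈ -21.089
h = 1267464/79 (h = (-222 - 1666/79)*(77 - 143) = -19204/79*(-66) = 1267464/79 ≈ 16044.)
(426 + 20)*h = (426 + 20)*(1267464/79) = 446*(1267464/79) = 565288944/79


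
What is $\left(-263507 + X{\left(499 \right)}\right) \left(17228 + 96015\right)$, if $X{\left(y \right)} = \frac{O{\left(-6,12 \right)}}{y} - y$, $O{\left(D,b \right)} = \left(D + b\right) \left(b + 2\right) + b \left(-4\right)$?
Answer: $- \frac{14918514820794}{499} \approx -2.9897 \cdot 10^{10}$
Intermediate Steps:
$O{\left(D,b \right)} = - 4 b + \left(2 + b\right) \left(D + b\right)$ ($O{\left(D,b \right)} = \left(D + b\right) \left(2 + b\right) - 4 b = \left(2 + b\right) \left(D + b\right) - 4 b = - 4 b + \left(2 + b\right) \left(D + b\right)$)
$X{\left(y \right)} = - y + \frac{36}{y}$ ($X{\left(y \right)} = \frac{12^{2} - 24 + 2 \left(-6\right) - 72}{y} - y = \frac{144 - 24 - 12 - 72}{y} - y = \frac{36}{y} - y = - y + \frac{36}{y}$)
$\left(-263507 + X{\left(499 \right)}\right) \left(17228 + 96015\right) = \left(-263507 + \left(\left(-1\right) 499 + \frac{36}{499}\right)\right) \left(17228 + 96015\right) = \left(-263507 + \left(-499 + 36 \cdot \frac{1}{499}\right)\right) 113243 = \left(-263507 + \left(-499 + \frac{36}{499}\right)\right) 113243 = \left(-263507 - \frac{248965}{499}\right) 113243 = \left(- \frac{131738958}{499}\right) 113243 = - \frac{14918514820794}{499}$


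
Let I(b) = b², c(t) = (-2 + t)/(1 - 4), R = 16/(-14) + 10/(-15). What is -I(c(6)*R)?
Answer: -23104/3969 ≈ -5.8211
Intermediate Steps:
R = -38/21 (R = 16*(-1/14) + 10*(-1/15) = -8/7 - ⅔ = -38/21 ≈ -1.8095)
c(t) = ⅔ - t/3 (c(t) = (-2 + t)/(-3) = (-2 + t)*(-⅓) = ⅔ - t/3)
-I(c(6)*R) = -((⅔ - ⅓*6)*(-38/21))² = -((⅔ - 2)*(-38/21))² = -(-4/3*(-38/21))² = -(152/63)² = -1*23104/3969 = -23104/3969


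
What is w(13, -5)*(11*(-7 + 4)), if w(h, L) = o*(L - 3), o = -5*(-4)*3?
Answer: 15840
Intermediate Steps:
o = 60 (o = 20*3 = 60)
w(h, L) = -180 + 60*L (w(h, L) = 60*(L - 3) = 60*(-3 + L) = -180 + 60*L)
w(13, -5)*(11*(-7 + 4)) = (-180 + 60*(-5))*(11*(-7 + 4)) = (-180 - 300)*(11*(-3)) = -480*(-33) = 15840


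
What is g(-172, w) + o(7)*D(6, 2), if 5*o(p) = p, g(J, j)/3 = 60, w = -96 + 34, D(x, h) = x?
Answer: 942/5 ≈ 188.40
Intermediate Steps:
w = -62
g(J, j) = 180 (g(J, j) = 3*60 = 180)
o(p) = p/5
g(-172, w) + o(7)*D(6, 2) = 180 + ((1/5)*7)*6 = 180 + (7/5)*6 = 180 + 42/5 = 942/5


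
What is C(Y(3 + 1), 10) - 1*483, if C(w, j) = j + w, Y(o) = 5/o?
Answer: -1887/4 ≈ -471.75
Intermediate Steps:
C(Y(3 + 1), 10) - 1*483 = (10 + 5/(3 + 1)) - 1*483 = (10 + 5/4) - 483 = 45/4 - 483 = -1887/4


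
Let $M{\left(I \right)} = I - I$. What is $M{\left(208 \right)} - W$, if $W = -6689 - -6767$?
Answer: $-78$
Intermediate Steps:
$M{\left(I \right)} = 0$
$W = 78$ ($W = -6689 + 6767 = 78$)
$M{\left(208 \right)} - W = 0 - 78 = -78$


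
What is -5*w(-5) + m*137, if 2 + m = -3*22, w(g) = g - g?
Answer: -9316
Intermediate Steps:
w(g) = 0
m = -68 (m = -2 - 3*22 = -2 - 66 = -68)
-5*w(-5) + m*137 = -5*0 - 68*137 = 0 - 9316 = -9316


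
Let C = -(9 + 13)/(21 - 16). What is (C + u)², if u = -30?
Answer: 29584/25 ≈ 1183.4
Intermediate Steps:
C = -22/5 ≈ -4.4000
(C + u)² = (-22/5 - 30)² = (-172/5)² = 29584/25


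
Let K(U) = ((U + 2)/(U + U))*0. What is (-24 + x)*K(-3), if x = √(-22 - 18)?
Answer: 0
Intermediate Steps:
x = 2*I*√10 (x = √(-40) = 2*I*√10 ≈ 6.3246*I)
K(U) = 0 (K(U) = ((2 + U)/((2*U)))*0 = ((2 + U)*(1/(2*U)))*0 = ((2 + U)/(2*U))*0 = 0)
(-24 + x)*K(-3) = (-24 + 2*I*√10)*0 = 0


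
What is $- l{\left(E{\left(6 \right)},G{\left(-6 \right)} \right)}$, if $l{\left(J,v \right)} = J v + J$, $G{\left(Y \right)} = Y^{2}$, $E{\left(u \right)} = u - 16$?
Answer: $370$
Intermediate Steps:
$E{\left(u \right)} = -16 + u$
$l{\left(J,v \right)} = J + J v$
$- l{\left(E{\left(6 \right)},G{\left(-6 \right)} \right)} = - \left(-16 + 6\right) \left(1 + \left(-6\right)^{2}\right) = - \left(-10\right) \left(1 + 36\right) = - \left(-10\right) 37 = \left(-1\right) \left(-370\right) = 370$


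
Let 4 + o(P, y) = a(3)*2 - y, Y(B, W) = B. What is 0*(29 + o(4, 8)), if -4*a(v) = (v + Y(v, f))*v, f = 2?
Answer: 0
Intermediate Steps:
a(v) = -v²/2 (a(v) = -(v + v)*v/4 = -2*v*v/4 = -v²/2)
o(P, y) = -13 - y (o(P, y) = -4 + (-½*3²*2 - y) = -4 + (-½*9*2 - y) = -4 + (-9/2*2 - y) = -4 + (-9 - y) = -13 - y)
0*(29 + o(4, 8)) = 0*(29 + (-13 - 1*8)) = 0*(29 + (-13 - 8)) = 0*(29 - 21) = 0*8 = 0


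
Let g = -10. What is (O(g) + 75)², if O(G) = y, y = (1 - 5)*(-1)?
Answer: 6241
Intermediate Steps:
y = 4 (y = -4*(-1) = 4)
O(G) = 4
(O(g) + 75)² = (4 + 75)² = 79² = 6241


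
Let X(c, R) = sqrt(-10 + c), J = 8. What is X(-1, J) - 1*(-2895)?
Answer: 2895 + I*sqrt(11) ≈ 2895.0 + 3.3166*I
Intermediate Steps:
X(-1, J) - 1*(-2895) = sqrt(-10 - 1) - 1*(-2895) = sqrt(-11) + 2895 = I*sqrt(11) + 2895 = 2895 + I*sqrt(11)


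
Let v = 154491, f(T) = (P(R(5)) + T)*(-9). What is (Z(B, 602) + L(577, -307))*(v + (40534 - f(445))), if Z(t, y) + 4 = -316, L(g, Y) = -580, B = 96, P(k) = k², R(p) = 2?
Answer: -179159400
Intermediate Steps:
f(T) = -36 - 9*T (f(T) = (2² + T)*(-9) = (4 + T)*(-9) = -36 - 9*T)
Z(t, y) = -320 (Z(t, y) = -4 - 316 = -320)
(Z(B, 602) + L(577, -307))*(v + (40534 - f(445))) = (-320 - 580)*(154491 + (40534 - (-36 - 9*445))) = -900*(154491 + (40534 - (-36 - 4005))) = -900*(154491 + (40534 - 1*(-4041))) = -900*(154491 + (40534 + 4041)) = -900*(154491 + 44575) = -900*199066 = -179159400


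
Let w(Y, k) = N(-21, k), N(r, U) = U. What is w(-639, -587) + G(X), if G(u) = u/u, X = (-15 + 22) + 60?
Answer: -586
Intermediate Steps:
w(Y, k) = k
X = 67 (X = 7 + 60 = 67)
G(u) = 1
w(-639, -587) + G(X) = -587 + 1 = -586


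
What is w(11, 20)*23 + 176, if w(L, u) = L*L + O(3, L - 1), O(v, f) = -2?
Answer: 2913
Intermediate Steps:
w(L, u) = -2 + L**2 (w(L, u) = L*L - 2 = L**2 - 2 = -2 + L**2)
w(11, 20)*23 + 176 = (-2 + 11**2)*23 + 176 = (-2 + 121)*23 + 176 = 119*23 + 176 = 2737 + 176 = 2913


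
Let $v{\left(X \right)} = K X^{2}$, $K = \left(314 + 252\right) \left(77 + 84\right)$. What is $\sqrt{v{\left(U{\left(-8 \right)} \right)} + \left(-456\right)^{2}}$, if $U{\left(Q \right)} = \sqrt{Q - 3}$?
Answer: $5 i \sqrt{31778} \approx 891.32 i$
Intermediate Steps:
$U{\left(Q \right)} = \sqrt{-3 + Q}$
$K = 91126$ ($K = 566 \cdot 161 = 91126$)
$v{\left(X \right)} = 91126 X^{2}$
$\sqrt{v{\left(U{\left(-8 \right)} \right)} + \left(-456\right)^{2}} = \sqrt{91126 \left(\sqrt{-3 - 8}\right)^{2} + \left(-456\right)^{2}} = \sqrt{91126 \left(\sqrt{-11}\right)^{2} + 207936} = \sqrt{91126 \left(i \sqrt{11}\right)^{2} + 207936} = \sqrt{91126 \left(-11\right) + 207936} = \sqrt{-1002386 + 207936} = \sqrt{-794450} = 5 i \sqrt{31778}$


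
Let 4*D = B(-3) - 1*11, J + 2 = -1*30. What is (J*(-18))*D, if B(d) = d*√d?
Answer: -1584 - 432*I*√3 ≈ -1584.0 - 748.25*I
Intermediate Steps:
J = -32 (J = -2 - 1*30 = -2 - 30 = -32)
B(d) = d^(3/2)
D = -11/4 - 3*I*√3/4 (D = ((-3)^(3/2) - 1*11)/4 = (-3*I*√3 - 11)/4 = (-11 - 3*I*√3)/4 = -11/4 - 3*I*√3/4 ≈ -2.75 - 1.299*I)
(J*(-18))*D = (-32*(-18))*(-11/4 - 3*I*√3/4) = 576*(-11/4 - 3*I*√3/4) = -1584 - 432*I*√3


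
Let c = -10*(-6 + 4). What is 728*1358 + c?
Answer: 988644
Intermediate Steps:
c = 20 (c = -10*(-2) = 20)
728*1358 + c = 728*1358 + 20 = 988624 + 20 = 988644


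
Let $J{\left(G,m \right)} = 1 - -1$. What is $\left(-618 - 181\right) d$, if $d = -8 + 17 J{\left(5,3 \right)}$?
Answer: $-20774$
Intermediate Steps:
$J{\left(G,m \right)} = 2$ ($J{\left(G,m \right)} = 1 + 1 = 2$)
$d = 26$ ($d = -8 + 17 \cdot 2 = -8 + 34 = 26$)
$\left(-618 - 181\right) d = \left(-618 - 181\right) 26 = \left(-799\right) 26 = -20774$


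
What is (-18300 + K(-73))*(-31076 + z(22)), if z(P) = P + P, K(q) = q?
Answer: 570150936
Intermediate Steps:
z(P) = 2*P
(-18300 + K(-73))*(-31076 + z(22)) = (-18300 - 73)*(-31076 + 2*22) = -18373*(-31076 + 44) = -18373*(-31032) = 570150936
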